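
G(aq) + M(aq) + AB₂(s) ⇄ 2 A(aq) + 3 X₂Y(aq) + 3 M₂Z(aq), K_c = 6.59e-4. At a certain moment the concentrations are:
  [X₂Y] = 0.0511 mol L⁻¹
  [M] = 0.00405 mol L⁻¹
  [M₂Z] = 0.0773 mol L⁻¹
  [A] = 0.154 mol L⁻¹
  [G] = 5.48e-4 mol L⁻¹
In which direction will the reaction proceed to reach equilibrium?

(AB₂ is a pure solid — omitted from Q_c.)
Q_c = [A]²·[X₂Y]³·[M₂Z]³ / ([G]·[M]) = (0.154)²·(0.0511)³·(0.0773)³ / ((5.48e-4)·(0.00405)) = 6.59e-4
Q_c = 6.59e-4 = K_c, so the system is already at equilibrium.

neither direction; the system is at equilibrium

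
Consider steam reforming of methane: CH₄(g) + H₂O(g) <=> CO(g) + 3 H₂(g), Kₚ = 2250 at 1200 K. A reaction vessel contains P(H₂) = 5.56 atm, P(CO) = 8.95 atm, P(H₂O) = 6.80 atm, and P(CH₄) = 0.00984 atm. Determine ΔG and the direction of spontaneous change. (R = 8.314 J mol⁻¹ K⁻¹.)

Qₚ = P(CO)·P(H₂)³ / (P(CH₄)·P(H₂O)) = (8.95)·(5.56)³ / ((0.00984)·(6.80)) = 23000
ΔG = RT ln(Qₚ/Kₚ) = (8.314 J mol⁻¹ K⁻¹)(1200 K) × ln(23000/2250)
   = (9.977 kJ/mol)(2.325) = 23.2 kJ/mol
ΔG > 0, so the forward reaction is non-spontaneous (proceeds in reverse).

ΔG = 23.2 kJ/mol; the forward reaction is non-spontaneous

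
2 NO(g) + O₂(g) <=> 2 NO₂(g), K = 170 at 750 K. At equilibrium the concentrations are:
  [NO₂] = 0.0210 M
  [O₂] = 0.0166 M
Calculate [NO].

At equilibrium, K = [NO₂]² / ([NO]²·[O₂]) = 170.
(0.0210)² / (([NO])²·(0.0166)) = 170
[NO]² = 1.56×10⁻⁴ ⇒ [NO] = 0.0125 M

[NO] = 0.0125 M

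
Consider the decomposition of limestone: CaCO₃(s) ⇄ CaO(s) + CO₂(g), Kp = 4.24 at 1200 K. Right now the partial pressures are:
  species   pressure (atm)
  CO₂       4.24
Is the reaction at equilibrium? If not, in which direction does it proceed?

neither direction; the system is at equilibrium

(CaCO₃, CaO are pure solids — omitted from Qp.)
Qp = P(CO₂) = 4.24
Qp = 4.24 = Kp, so the system is already at equilibrium.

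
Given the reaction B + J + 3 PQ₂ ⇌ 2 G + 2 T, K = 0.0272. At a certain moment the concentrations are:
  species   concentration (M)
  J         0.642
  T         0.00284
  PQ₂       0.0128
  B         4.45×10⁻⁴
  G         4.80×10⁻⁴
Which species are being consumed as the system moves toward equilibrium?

Q = [G]²·[T]² / ([B]·[J]·[PQ₂]³) = (4.80×10⁻⁴)²·(0.00284)² / ((4.45×10⁻⁴)·(0.642)·(0.0128)³) = 0.00310
Q = 0.00310 < K = 0.0272: net forward reaction.

B, J, PQ₂ (reactants)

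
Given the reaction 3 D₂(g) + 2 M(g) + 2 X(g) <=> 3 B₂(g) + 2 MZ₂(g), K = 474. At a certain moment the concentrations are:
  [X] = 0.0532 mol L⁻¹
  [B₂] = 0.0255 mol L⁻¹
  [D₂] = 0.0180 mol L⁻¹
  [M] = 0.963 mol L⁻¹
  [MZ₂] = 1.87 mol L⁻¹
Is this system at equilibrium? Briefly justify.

Q = [B₂]³·[MZ₂]² / ([D₂]³·[M]²·[X]²) = (0.0255)³·(1.87)² / ((0.0180)³·(0.963)²·(0.0532)²) = 3790
Q = 3790 > K = 474: net reverse reaction.

no; Q > K, reaction proceeds in reverse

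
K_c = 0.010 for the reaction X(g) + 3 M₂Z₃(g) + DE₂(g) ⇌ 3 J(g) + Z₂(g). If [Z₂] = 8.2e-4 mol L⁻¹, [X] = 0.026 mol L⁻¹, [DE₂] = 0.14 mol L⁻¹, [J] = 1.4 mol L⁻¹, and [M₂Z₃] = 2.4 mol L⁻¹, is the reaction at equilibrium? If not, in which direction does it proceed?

toward reactants

Q_c = [J]³·[Z₂] / ([X]·[M₂Z₃]³·[DE₂]) = (1.4)³·(8.2e-4) / ((0.026)·(2.4)³·(0.14)) = 0.045
Q_c = 0.045 > K_c = 0.010, so the reverse reaction proceeds.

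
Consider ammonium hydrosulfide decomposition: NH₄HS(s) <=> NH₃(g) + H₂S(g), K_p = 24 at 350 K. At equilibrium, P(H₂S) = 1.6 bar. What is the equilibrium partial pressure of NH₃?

(NH₄HS is a pure solid — omitted from K_p.)
At equilibrium, K_p = P(NH₃)·P(H₂S) = 24.
(P(NH₃))·(1.6) = 24
P(NH₃) = 15.0 = 15 bar

P(NH₃) = 15 bar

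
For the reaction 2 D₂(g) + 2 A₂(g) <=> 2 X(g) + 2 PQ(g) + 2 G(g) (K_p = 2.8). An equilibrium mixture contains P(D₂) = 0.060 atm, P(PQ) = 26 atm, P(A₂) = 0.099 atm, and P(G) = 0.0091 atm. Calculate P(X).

P(X) = 0.042 atm

At equilibrium, K_p = P(X)²·P(PQ)²·P(G)² / (P(D₂)²·P(A₂)²) = 2.8.
(P(X))²·(26)²·(0.0091)² / ((0.060)²·(0.099)²) = 2.8
P(X)² = 0.00176 ⇒ P(X) = 0.042 atm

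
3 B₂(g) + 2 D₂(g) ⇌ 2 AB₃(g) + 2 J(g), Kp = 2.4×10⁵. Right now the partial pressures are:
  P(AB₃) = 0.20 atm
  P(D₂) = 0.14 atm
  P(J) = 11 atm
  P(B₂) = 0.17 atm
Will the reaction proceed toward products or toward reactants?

Qp = P(AB₃)²·P(J)² / (P(B₂)³·P(D₂)²) = (0.20)²·(11)² / ((0.17)³·(0.14)²) = 50000
Qp = 50000 < Kp = 2.4×10⁵, so the forward reaction proceeds.

toward products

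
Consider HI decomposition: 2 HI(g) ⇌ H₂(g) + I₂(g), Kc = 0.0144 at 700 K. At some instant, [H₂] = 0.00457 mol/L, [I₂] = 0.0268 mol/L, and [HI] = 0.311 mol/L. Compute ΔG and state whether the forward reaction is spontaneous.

Qc = [H₂]·[I₂] / [HI]² = (0.00457)·(0.0268) / (0.311)² = 0.00127
ΔG = RT ln(Qc/Kc) = (8.314 J mol⁻¹ K⁻¹)(700 K) × ln(0.00127/0.0144)
   = (5.820 kJ/mol)(-2.428) = -14.1 kJ/mol
ΔG < 0, so the forward reaction is spontaneous (proceeds forward).

ΔG = -14.1 kJ/mol; the forward reaction is spontaneous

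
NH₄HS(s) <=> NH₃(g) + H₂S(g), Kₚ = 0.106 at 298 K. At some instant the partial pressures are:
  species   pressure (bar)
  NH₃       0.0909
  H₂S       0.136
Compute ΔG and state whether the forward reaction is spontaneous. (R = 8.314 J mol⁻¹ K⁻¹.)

(NH₄HS is a pure solid — omitted from Qₚ.)
Qₚ = P(NH₃)·P(H₂S) = (0.0909)·(0.136) = 0.0124
ΔG = RT ln(Qₚ/Kₚ) = (8.314 J mol⁻¹ K⁻¹)(298 K) × ln(0.0124/0.106)
   = (2.478 kJ/mol)(-2.146) = -5.32 kJ/mol
ΔG < 0, so the forward reaction is spontaneous (proceeds forward).

ΔG = -5.32 kJ/mol; the forward reaction is spontaneous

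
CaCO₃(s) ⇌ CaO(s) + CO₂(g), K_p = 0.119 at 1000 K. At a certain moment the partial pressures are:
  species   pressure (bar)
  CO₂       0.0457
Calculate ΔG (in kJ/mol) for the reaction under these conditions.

ΔG = -7.96 kJ/mol

(CaCO₃, CaO are pure solids — omitted from Q_p.)
Q_p = P(CO₂) = 0.0457
ΔG = RT ln(Q_p/K_p) = (8.314 J mol⁻¹ K⁻¹)(1000 K) × ln(0.0457/0.119)
   = (8.314 kJ/mol)(-0.9570) = -7.96 kJ/mol
ΔG < 0, so the forward reaction is spontaneous (proceeds forward).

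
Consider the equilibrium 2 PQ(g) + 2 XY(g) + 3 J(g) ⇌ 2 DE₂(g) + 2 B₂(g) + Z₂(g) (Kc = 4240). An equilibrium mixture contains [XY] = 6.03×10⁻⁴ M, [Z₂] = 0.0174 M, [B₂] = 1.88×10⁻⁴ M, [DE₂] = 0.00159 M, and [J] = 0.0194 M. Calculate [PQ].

[PQ] = 3.72×10⁻⁴ M

At equilibrium, Kc = [DE₂]²·[B₂]²·[Z₂] / ([PQ]²·[XY]²·[J]³) = 4240.
(0.00159)²·(1.88×10⁻⁴)²·(0.0174) / (([PQ])²·(6.03×10⁻⁴)²·(0.0194)³) = 4240
[PQ]² = 1.38×10⁻⁷ ⇒ [PQ] = 3.72×10⁻⁴ M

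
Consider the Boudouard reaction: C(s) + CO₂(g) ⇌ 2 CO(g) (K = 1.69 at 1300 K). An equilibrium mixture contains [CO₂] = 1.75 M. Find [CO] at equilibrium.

(C is a pure solid — omitted from K.)
At equilibrium, K = [CO]² / [CO₂] = 1.69.
([CO])² / (1.75) = 1.69
[CO]² = 2.96 ⇒ [CO] = 1.72 M

[CO] = 1.72 M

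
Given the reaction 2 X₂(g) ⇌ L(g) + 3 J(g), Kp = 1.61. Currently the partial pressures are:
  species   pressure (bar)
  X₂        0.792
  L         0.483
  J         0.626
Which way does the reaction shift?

forward (toward products)

Qp = P(L)·P(J)³ / P(X₂)² = (0.483)·(0.626)³ / (0.792)² = 0.189
Qp = 0.189 < Kp = 1.61, so the forward reaction proceeds.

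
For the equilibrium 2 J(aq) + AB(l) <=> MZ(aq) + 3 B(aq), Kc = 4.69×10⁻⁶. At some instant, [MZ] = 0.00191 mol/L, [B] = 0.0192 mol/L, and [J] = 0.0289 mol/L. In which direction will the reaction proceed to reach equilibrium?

in the reverse direction

(AB is a pure liquid — omitted from Qc.)
Qc = [MZ]·[B]³ / [J]² = (0.00191)·(0.0192)³ / (0.0289)² = 1.62×10⁻⁵
Qc = 1.62×10⁻⁵ > Kc = 4.69×10⁻⁶, so the reverse reaction proceeds.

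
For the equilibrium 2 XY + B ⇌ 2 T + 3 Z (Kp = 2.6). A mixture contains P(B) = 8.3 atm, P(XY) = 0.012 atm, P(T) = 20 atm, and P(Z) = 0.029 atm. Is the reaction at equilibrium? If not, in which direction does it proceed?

Qp = P(T)²·P(Z)³ / (P(XY)²·P(B)) = (20)²·(0.029)³ / ((0.012)²·(8.3)) = 8.2
Qp = 8.2 > Kp = 2.6, so the reverse reaction proceeds.

to the left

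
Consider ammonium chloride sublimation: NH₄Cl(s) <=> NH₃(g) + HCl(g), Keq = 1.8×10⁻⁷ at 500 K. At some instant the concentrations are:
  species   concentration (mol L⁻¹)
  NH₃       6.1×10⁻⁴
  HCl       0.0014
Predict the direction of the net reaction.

in the reverse direction

(NH₄Cl is a pure solid — omitted from Q.)
Q = [NH₃]·[HCl] = (6.1×10⁻⁴)·(0.0014) = 8.5×10⁻⁷
Q = 8.5×10⁻⁷ > Keq = 1.8×10⁻⁷, so the reverse reaction proceeds.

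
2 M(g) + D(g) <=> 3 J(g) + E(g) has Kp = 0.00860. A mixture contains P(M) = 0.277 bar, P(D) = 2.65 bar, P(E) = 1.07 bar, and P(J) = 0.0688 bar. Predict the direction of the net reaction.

toward products

Qp = P(J)³·P(E) / (P(M)²·P(D)) = (0.0688)³·(1.07) / ((0.277)²·(2.65)) = 0.00171
Qp = 0.00171 < Kp = 0.00860, so the forward reaction proceeds.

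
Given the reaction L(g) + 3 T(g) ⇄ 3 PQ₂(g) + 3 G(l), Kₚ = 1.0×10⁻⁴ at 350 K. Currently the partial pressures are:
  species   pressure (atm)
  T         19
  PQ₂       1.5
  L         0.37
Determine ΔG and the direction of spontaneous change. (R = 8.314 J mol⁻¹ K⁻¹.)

ΔG = 7.53 kJ/mol; the forward reaction is non-spontaneous

(G is a pure liquid — omitted from Qₚ.)
Qₚ = P(PQ₂)³ / (P(L)·P(T)³) = (1.5)³ / ((0.37)·(19)³) = 0.00133
ΔG = RT ln(Qₚ/Kₚ) = (8.314 J mol⁻¹ K⁻¹)(350 K) × ln(0.00133/1.0×10⁻⁴)
   = (2.910 kJ/mol)(2.588) = 7.53 kJ/mol
ΔG > 0, so the forward reaction is non-spontaneous (proceeds in reverse).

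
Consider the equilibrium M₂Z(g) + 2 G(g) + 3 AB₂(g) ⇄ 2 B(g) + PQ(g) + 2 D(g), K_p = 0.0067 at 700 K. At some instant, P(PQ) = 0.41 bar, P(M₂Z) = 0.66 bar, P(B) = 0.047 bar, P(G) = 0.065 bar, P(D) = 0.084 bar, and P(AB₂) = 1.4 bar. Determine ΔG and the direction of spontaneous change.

Q_p = P(B)²·P(PQ)·P(D)² / (P(M₂Z)·P(G)²·P(AB₂)³) = (0.047)²·(0.41)·(0.084)² / ((0.66)·(0.065)²·(1.4)³) = 8.35×10⁻⁴
ΔG = RT ln(Q_p/K_p) = (8.314 J mol⁻¹ K⁻¹)(700 K) × ln(8.35×10⁻⁴/0.0067)
   = (5.820 kJ/mol)(-2.082) = -12.1 kJ/mol
ΔG < 0, so the forward reaction is spontaneous (proceeds forward).

ΔG = -12.1 kJ/mol; the forward reaction is spontaneous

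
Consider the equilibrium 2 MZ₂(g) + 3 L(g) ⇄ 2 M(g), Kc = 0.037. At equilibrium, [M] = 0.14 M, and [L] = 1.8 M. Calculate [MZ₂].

[MZ₂] = 0.30 M

At equilibrium, Kc = [M]² / ([MZ₂]²·[L]³) = 0.037.
(0.14)² / (([MZ₂])²·(1.8)³) = 0.037
[MZ₂]² = 0.0908 ⇒ [MZ₂] = 0.30 M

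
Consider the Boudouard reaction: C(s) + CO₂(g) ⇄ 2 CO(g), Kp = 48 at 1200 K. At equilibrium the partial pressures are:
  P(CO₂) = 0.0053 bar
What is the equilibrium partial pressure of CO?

P(CO) = 0.50 bar

(C is a pure solid — omitted from Kp.)
At equilibrium, Kp = P(CO)² / P(CO₂) = 48.
(P(CO))² / (0.0053) = 48
P(CO)² = 0.254 ⇒ P(CO) = 0.50 bar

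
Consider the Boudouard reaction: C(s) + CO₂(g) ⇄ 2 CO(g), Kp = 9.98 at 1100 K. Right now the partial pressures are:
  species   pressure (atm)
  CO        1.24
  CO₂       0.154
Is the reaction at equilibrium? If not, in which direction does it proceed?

(C is a pure solid — omitted from Qp.)
Qp = P(CO)² / P(CO₂) = (1.24)² / (0.154) = 9.98
Qp = 9.98 = Kp, so the system is already at equilibrium.

no net change (already at equilibrium)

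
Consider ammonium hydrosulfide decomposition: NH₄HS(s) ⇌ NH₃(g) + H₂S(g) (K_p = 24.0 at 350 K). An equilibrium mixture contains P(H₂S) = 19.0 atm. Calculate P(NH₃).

(NH₄HS is a pure solid — omitted from K_p.)
At equilibrium, K_p = P(NH₃)·P(H₂S) = 24.0.
(P(NH₃))·(19.0) = 24.0
P(NH₃) = 1.26 atm

P(NH₃) = 1.26 atm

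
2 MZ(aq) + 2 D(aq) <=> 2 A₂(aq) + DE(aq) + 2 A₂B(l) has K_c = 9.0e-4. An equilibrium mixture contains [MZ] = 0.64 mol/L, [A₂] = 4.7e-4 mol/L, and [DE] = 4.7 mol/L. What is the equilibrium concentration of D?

(A₂B is a pure liquid — omitted from K_c.)
At equilibrium, K_c = [A₂]²·[DE] / ([MZ]²·[D]²) = 9.0e-4.
(4.7e-4)²·(4.7) / ((0.64)²·([D])²) = 9.0e-4
[D]² = 0.00282 ⇒ [D] = 0.053 mol/L

[D] = 0.053 mol/L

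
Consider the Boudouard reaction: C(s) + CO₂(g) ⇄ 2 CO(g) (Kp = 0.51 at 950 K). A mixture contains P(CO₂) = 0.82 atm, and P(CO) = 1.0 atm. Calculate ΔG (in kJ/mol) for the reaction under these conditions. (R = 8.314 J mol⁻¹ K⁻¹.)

(C is a pure solid — omitted from Qp.)
Qp = P(CO)² / P(CO₂) = (1.0)² / (0.82) = 1.22
ΔG = RT ln(Qp/Kp) = (8.314 J mol⁻¹ K⁻¹)(950 K) × ln(1.22/0.51)
   = (7.898 kJ/mol)(0.8722) = 6.89 kJ/mol
ΔG > 0, so the forward reaction is non-spontaneous (proceeds in reverse).

ΔG = 6.89 kJ/mol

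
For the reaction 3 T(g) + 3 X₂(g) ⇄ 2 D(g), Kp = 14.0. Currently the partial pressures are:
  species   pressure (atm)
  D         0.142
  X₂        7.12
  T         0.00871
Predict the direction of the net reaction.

Qp = P(D)² / (P(T)³·P(X₂)³) = (0.142)² / ((0.00871)³·(7.12)³) = 84.5
Qp = 84.5 > Kp = 14.0, so the reverse reaction proceeds.

reverse (toward reactants)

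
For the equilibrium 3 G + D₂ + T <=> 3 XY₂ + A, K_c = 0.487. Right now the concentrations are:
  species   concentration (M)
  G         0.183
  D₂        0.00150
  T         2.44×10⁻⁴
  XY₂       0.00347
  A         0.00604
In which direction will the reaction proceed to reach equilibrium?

Q_c = [XY₂]³·[A] / ([G]³·[D₂]·[T]) = (0.00347)³·(0.00604) / ((0.183)³·(0.00150)·(2.44×10⁻⁴)) = 0.113
Q_c = 0.113 < K_c = 0.487, so the forward reaction proceeds.

in the forward direction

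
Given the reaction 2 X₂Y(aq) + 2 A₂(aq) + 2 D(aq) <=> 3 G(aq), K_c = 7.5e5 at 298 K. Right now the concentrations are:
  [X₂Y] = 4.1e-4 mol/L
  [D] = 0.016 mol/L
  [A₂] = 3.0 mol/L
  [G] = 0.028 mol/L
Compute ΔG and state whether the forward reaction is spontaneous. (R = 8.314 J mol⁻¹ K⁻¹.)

Q_c = [G]³ / ([X₂Y]²·[A₂]²·[D]²) = (0.028)³ / ((4.1e-4)²·(3.0)²·(0.016)²) = 56700
ΔG = RT ln(Q_c/K_c) = (8.314 J mol⁻¹ K⁻¹)(298 K) × ln(56700/7.5e5)
   = (2.478 kJ/mol)(-2.582) = -6.40 kJ/mol
ΔG < 0, so the forward reaction is spontaneous (proceeds forward).

ΔG = -6.40 kJ/mol; the forward reaction is spontaneous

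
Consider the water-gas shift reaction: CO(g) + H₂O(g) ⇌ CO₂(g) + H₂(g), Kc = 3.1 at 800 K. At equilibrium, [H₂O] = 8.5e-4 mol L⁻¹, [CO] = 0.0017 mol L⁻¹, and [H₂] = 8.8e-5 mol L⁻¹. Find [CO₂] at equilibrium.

[CO₂] = 0.051 mol L⁻¹

At equilibrium, Kc = [CO₂]·[H₂] / ([CO]·[H₂O]) = 3.1.
([CO₂])·(8.8e-5) / ((0.0017)·(8.5e-4)) = 3.1
[CO₂] = 0.0509 = 0.051 mol L⁻¹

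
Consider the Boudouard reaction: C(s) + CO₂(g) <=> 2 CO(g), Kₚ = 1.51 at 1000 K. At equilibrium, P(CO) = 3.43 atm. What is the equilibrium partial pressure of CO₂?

P(CO₂) = 7.79 atm

(C is a pure solid — omitted from Kₚ.)
At equilibrium, Kₚ = P(CO)² / P(CO₂) = 1.51.
(3.43)² / (P(CO₂)) = 1.51
P(CO₂) = 7.79 atm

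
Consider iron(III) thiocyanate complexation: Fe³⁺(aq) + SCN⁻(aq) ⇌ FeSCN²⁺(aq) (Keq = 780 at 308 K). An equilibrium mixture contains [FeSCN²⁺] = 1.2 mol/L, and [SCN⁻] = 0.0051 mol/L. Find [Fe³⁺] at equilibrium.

[Fe³⁺] = 0.30 mol/L

At equilibrium, Keq = [FeSCN²⁺] / ([Fe³⁺]·[SCN⁻]) = 780.
(1.2) / (([Fe³⁺])·(0.0051)) = 780
[Fe³⁺] = 0.302 = 0.30 mol/L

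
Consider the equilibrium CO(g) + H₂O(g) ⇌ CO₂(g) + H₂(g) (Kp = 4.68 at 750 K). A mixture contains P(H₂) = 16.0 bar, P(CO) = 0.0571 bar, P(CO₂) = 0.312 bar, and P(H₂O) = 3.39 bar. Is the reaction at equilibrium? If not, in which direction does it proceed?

Qp = P(CO₂)·P(H₂) / (P(CO)·P(H₂O)) = (0.312)·(16.0) / ((0.0571)·(3.39)) = 25.8
Qp = 25.8 > Kp = 4.68, so the reverse reaction proceeds.

toward reactants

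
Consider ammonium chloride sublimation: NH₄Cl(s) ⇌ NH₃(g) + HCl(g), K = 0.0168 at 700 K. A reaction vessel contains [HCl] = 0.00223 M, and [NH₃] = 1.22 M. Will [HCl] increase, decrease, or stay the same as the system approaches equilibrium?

(NH₄Cl is a pure solid — omitted from Q.)
Q = [NH₃]·[HCl] = (1.22)·(0.00223) = 0.00272
Q = 0.00272 < K = 0.0168: net forward reaction.
HCl is a product, so it increases.

increase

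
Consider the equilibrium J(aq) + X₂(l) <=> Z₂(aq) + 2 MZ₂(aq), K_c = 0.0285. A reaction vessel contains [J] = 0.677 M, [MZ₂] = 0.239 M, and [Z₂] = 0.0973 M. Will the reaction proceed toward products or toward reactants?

(X₂ is a pure liquid — omitted from Q_c.)
Q_c = [Z₂]·[MZ₂]² / [J] = (0.0973)·(0.239)² / (0.677) = 0.00821
Q_c = 0.00821 < K_c = 0.0285, so the forward reaction proceeds.

to the right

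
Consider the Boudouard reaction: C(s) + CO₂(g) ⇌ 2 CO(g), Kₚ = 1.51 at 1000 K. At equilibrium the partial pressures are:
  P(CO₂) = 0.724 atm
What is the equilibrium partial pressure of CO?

P(CO) = 1.05 atm

(C is a pure solid — omitted from Kₚ.)
At equilibrium, Kₚ = P(CO)² / P(CO₂) = 1.51.
(P(CO))² / (0.724) = 1.51
P(CO)² = 1.09 ⇒ P(CO) = 1.05 atm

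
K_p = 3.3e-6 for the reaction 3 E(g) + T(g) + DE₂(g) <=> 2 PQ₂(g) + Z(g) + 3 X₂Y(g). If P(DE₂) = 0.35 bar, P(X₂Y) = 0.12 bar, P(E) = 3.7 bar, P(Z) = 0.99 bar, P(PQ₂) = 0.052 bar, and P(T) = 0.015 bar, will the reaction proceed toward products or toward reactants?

Q_p = P(PQ₂)²·P(Z)·P(X₂Y)³ / (P(E)³·P(T)·P(DE₂)) = (0.052)²·(0.99)·(0.12)³ / ((3.7)³·(0.015)·(0.35)) = 1.7e-5
Q_p = 1.7e-5 > K_p = 3.3e-6, so the reverse reaction proceeds.

reverse (toward reactants)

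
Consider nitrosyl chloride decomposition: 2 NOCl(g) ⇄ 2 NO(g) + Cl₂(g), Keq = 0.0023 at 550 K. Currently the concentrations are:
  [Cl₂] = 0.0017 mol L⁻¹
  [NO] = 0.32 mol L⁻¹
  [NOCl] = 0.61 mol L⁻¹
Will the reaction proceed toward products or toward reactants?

in the forward direction

Q = [NO]²·[Cl₂] / [NOCl]² = (0.32)²·(0.0017) / (0.61)² = 4.7×10⁻⁴
Q = 4.7×10⁻⁴ < Keq = 0.0023, so the forward reaction proceeds.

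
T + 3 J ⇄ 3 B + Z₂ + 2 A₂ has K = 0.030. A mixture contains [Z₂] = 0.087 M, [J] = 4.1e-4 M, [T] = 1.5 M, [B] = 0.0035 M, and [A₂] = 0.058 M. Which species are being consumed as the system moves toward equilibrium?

B, Z₂, A₂ (products)

Q = [B]³·[Z₂]·[A₂]² / ([T]·[J]³) = (0.0035)³·(0.087)·(0.058)² / ((1.5)·(4.1e-4)³) = 0.12
Q = 0.12 > K = 0.030: net reverse reaction.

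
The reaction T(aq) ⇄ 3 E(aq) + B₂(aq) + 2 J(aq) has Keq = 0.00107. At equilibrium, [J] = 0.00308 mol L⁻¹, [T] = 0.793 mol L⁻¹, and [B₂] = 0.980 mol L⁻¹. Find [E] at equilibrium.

At equilibrium, Keq = [E]³·[B₂]·[J]² / [T] = 0.00107.
([E])³·(0.980)·(0.00308)² / (0.793) = 0.00107
[E]³ = 91.3 ⇒ [E] = 4.50 mol L⁻¹

[E] = 4.50 mol L⁻¹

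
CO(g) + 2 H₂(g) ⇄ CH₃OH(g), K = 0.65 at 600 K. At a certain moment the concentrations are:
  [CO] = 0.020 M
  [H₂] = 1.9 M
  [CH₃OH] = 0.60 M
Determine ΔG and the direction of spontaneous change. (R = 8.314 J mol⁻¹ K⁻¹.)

ΔG = 12.7 kJ/mol; the forward reaction is non-spontaneous

Q = [CH₃OH] / ([CO]·[H₂]²) = (0.60) / ((0.020)·(1.9)²) = 8.31
ΔG = RT ln(Q/K) = (8.314 J mol⁻¹ K⁻¹)(600 K) × ln(8.31/0.65)
   = (4.988 kJ/mol)(2.548) = 12.7 kJ/mol
ΔG > 0, so the forward reaction is non-spontaneous (proceeds in reverse).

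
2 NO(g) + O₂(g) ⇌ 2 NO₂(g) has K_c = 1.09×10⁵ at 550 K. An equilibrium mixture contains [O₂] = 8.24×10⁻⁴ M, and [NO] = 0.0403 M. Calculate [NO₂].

[NO₂] = 0.382 M

At equilibrium, K_c = [NO₂]² / ([NO]²·[O₂]) = 1.09×10⁵.
([NO₂])² / ((0.0403)²·(8.24×10⁻⁴)) = 1.09×10⁵
[NO₂]² = 0.146 ⇒ [NO₂] = 0.382 M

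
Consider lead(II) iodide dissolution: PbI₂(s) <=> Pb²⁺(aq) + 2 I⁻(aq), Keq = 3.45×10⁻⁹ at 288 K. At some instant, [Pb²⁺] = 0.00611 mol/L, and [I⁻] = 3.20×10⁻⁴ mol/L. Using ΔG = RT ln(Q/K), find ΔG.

ΔG = -4.09 kJ/mol

(PbI₂ is a pure solid — omitted from Q.)
Q = [Pb²⁺]·[I⁻]² = (0.00611)·(3.20×10⁻⁴)² = 6.26×10⁻¹⁰
ΔG = RT ln(Q/Keq) = (8.314 J mol⁻¹ K⁻¹)(288 K) × ln(6.26×10⁻¹⁰/3.45×10⁻⁹)
   = (2.394 kJ/mol)(-1.707) = -4.09 kJ/mol
ΔG < 0, so the forward reaction is spontaneous (proceeds forward).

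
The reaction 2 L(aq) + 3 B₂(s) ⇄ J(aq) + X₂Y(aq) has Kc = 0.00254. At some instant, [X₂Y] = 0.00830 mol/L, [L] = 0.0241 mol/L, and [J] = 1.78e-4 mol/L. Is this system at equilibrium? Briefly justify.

(B₂ is a pure solid — omitted from Qc.)
Qc = [J]·[X₂Y] / [L]² = (1.78e-4)·(0.00830) / (0.0241)² = 0.00254
Qc = 0.00254 = Kc; the system is at equilibrium.

yes, at equilibrium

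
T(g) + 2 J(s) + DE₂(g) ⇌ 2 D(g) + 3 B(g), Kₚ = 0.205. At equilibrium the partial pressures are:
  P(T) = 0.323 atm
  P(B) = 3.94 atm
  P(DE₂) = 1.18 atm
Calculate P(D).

P(D) = 0.0357 atm

(J is a pure solid — omitted from Kₚ.)
At equilibrium, Kₚ = P(D)²·P(B)³ / (P(T)·P(DE₂)) = 0.205.
(P(D))²·(3.94)³ / ((0.323)·(1.18)) = 0.205
P(D)² = 0.00128 ⇒ P(D) = 0.0357 atm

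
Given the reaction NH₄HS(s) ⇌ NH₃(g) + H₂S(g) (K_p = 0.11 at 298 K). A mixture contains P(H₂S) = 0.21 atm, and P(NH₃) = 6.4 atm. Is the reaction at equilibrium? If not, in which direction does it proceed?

(NH₄HS is a pure solid — omitted from Q_p.)
Q_p = P(NH₃)·P(H₂S) = (6.4)·(0.21) = 1.3
Q_p = 1.3 > K_p = 0.11, so the reverse reaction proceeds.

toward reactants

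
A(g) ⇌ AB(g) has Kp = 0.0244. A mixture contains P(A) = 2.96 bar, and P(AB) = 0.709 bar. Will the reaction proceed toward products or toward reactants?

Qp = P(AB) / P(A) = (0.709) / (2.96) = 0.240
Qp = 0.240 > Kp = 0.0244, so the reverse reaction proceeds.

to the left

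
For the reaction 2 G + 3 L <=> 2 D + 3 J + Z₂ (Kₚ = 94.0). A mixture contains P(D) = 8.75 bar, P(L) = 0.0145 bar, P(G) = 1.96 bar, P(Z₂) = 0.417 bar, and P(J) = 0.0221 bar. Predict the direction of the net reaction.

Qₚ = P(D)²·P(J)³·P(Z₂) / (P(G)²·P(L)³) = (8.75)²·(0.0221)³·(0.417) / ((1.96)²·(0.0145)³) = 29.4
Qₚ = 29.4 < Kₚ = 94.0, so the forward reaction proceeds.

forward (toward products)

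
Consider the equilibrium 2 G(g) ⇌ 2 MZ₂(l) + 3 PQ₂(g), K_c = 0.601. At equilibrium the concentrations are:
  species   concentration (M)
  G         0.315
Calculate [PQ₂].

(MZ₂ is a pure liquid — omitted from K_c.)
At equilibrium, K_c = [PQ₂]³ / [G]² = 0.601.
([PQ₂])³ / (0.315)² = 0.601
[PQ₂]³ = 0.0596 ⇒ [PQ₂] = 0.391 M

[PQ₂] = 0.391 M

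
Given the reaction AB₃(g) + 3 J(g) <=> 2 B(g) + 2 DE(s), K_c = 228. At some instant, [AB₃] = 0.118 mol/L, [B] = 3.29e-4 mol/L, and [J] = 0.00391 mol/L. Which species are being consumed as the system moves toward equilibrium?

(DE is a pure solid — omitted from Q_c.)
Q_c = [B]² / ([AB₃]·[J]³) = (3.29e-4)² / ((0.118)·(0.00391)³) = 15.3
Q_c = 15.3 < K_c = 228: net forward reaction.

AB₃, J (reactants)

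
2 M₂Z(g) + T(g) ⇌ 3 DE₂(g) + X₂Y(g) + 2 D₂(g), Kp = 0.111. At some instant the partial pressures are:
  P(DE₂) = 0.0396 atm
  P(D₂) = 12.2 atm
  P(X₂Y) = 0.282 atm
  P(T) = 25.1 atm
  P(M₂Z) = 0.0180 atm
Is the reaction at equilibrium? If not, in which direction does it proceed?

toward reactants

Qp = P(DE₂)³·P(X₂Y)·P(D₂)² / (P(M₂Z)²·P(T)) = (0.0396)³·(0.282)·(12.2)² / ((0.0180)²·(25.1)) = 0.321
Qp = 0.321 > Kp = 0.111, so the reverse reaction proceeds.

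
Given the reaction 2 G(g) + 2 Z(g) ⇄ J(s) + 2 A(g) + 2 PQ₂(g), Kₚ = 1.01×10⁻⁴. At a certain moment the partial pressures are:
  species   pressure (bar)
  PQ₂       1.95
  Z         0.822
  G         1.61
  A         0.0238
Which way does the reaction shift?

toward reactants

(J is a pure solid — omitted from Qₚ.)
Qₚ = P(A)²·P(PQ₂)² / (P(G)²·P(Z)²) = (0.0238)²·(1.95)² / ((1.61)²·(0.822)²) = 0.00123
Qₚ = 0.00123 > Kₚ = 1.01×10⁻⁴, so the reverse reaction proceeds.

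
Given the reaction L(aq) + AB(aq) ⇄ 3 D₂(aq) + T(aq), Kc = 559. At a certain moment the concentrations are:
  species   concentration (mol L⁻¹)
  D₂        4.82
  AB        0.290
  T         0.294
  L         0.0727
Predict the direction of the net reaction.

Qc = [D₂]³·[T] / ([L]·[AB]) = (4.82)³·(0.294) / ((0.0727)·(0.290)) = 1560
Qc = 1560 > Kc = 559, so the reverse reaction proceeds.

to the left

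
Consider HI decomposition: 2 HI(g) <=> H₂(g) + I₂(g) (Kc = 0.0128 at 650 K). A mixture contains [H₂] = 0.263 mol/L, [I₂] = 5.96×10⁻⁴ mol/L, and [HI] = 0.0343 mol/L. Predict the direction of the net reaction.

Qc = [H₂]·[I₂] / [HI]² = (0.263)·(5.96×10⁻⁴) / (0.0343)² = 0.133
Qc = 0.133 > Kc = 0.0128, so the reverse reaction proceeds.

toward reactants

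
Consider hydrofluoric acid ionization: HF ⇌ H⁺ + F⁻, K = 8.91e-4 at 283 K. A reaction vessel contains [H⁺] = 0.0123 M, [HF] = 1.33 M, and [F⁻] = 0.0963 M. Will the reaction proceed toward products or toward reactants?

no net change (already at equilibrium)

Q = [H⁺]·[F⁻] / [HF] = (0.0123)·(0.0963) / (1.33) = 8.91e-4
Q = 8.91e-4 = K, so the system is already at equilibrium.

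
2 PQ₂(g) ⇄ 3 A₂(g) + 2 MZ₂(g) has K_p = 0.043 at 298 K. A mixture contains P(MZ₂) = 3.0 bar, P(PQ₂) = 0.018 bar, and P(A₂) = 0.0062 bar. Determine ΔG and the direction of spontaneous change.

ΔG = -4.64 kJ/mol; the forward reaction is spontaneous

Q_p = P(A₂)³·P(MZ₂)² / P(PQ₂)² = (0.0062)³·(3.0)² / (0.018)² = 0.00662
ΔG = RT ln(Q_p/K_p) = (8.314 J mol⁻¹ K⁻¹)(298 K) × ln(0.00662/0.043)
   = (2.478 kJ/mol)(-1.871) = -4.64 kJ/mol
ΔG < 0, so the forward reaction is spontaneous (proceeds forward).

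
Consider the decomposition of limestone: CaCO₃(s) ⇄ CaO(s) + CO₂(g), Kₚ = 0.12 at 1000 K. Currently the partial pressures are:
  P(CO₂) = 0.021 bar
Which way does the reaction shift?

in the forward direction

(CaCO₃, CaO are pure solids — omitted from Qₚ.)
Qₚ = P(CO₂) = 0.021
Qₚ = 0.021 < Kₚ = 0.12, so the forward reaction proceeds.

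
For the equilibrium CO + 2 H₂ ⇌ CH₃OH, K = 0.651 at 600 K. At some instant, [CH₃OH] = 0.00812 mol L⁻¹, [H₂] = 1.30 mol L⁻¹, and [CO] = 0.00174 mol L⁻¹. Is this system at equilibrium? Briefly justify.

Q = [CH₃OH] / ([CO]·[H₂]²) = (0.00812) / ((0.00174)·(1.30)²) = 2.76
Q = 2.76 > K = 0.651: net reverse reaction.

no; Q > K, reaction proceeds in reverse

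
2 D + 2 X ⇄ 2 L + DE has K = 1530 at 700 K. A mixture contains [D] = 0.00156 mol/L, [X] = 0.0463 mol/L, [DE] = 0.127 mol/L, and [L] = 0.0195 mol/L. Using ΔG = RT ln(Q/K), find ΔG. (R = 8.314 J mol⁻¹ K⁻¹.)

ΔG = 10.5 kJ/mol

Q = [L]²·[DE] / ([D]²·[X]²) = (0.0195)²·(0.127) / ((0.00156)²·(0.0463)²) = 9260
ΔG = RT ln(Q/K) = (8.314 J mol⁻¹ K⁻¹)(700 K) × ln(9260/1530)
   = (5.820 kJ/mol)(1.800) = 10.5 kJ/mol
ΔG > 0, so the forward reaction is non-spontaneous (proceeds in reverse).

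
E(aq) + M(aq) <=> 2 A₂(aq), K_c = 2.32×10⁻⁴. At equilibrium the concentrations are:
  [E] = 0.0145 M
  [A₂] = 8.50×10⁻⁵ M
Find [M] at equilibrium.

[M] = 0.00215 M

At equilibrium, K_c = [A₂]² / ([E]·[M]) = 2.32×10⁻⁴.
(8.50×10⁻⁵)² / ((0.0145)·([M])) = 2.32×10⁻⁴
[M] = 0.00215 M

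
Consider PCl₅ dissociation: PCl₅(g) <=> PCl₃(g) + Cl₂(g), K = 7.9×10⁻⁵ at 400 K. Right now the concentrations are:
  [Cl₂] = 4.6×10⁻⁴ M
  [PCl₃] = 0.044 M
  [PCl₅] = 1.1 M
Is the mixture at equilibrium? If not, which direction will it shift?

no; Q < K, reaction proceeds forward

Q = [PCl₃]·[Cl₂] / [PCl₅] = (0.044)·(4.6×10⁻⁴) / (1.1) = 1.8×10⁻⁵
Q = 1.8×10⁻⁵ < K = 7.9×10⁻⁵: net forward reaction.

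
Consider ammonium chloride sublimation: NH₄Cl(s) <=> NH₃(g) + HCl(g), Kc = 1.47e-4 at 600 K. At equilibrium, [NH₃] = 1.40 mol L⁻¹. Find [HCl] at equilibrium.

[HCl] = 1.05e-4 mol L⁻¹

(NH₄Cl is a pure solid — omitted from Kc.)
At equilibrium, Kc = [NH₃]·[HCl] = 1.47e-4.
(1.40)·([HCl]) = 1.47e-4
[HCl] = 1.05e-4 mol L⁻¹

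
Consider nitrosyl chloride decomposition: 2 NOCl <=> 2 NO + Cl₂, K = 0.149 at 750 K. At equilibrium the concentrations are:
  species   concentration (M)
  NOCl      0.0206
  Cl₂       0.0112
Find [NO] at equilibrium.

[NO] = 0.0751 M

At equilibrium, K = [NO]²·[Cl₂] / [NOCl]² = 0.149.
([NO])²·(0.0112) / (0.0206)² = 0.149
[NO]² = 0.00565 ⇒ [NO] = 0.0751 M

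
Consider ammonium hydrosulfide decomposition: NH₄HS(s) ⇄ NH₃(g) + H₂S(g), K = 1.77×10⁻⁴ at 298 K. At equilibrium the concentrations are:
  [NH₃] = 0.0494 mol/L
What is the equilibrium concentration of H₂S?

(NH₄HS is a pure solid — omitted from K.)
At equilibrium, K = [NH₃]·[H₂S] = 1.77×10⁻⁴.
(0.0494)·([H₂S]) = 1.77×10⁻⁴
[H₂S] = 0.00358 mol/L

[H₂S] = 0.00358 mol/L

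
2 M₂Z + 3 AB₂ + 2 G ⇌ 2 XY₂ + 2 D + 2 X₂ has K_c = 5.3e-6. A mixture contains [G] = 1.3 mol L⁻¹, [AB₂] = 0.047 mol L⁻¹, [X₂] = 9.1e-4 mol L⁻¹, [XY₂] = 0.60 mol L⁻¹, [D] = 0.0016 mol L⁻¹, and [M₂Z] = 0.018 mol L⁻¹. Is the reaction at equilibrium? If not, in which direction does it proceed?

in the reverse direction

Q_c = [XY₂]²·[D]²·[X₂]² / ([M₂Z]²·[AB₂]³·[G]²) = (0.60)²·(0.0016)²·(9.1e-4)² / ((0.018)²·(0.047)³·(1.3)²) = 1.3e-5
Q_c = 1.3e-5 > K_c = 5.3e-6, so the reverse reaction proceeds.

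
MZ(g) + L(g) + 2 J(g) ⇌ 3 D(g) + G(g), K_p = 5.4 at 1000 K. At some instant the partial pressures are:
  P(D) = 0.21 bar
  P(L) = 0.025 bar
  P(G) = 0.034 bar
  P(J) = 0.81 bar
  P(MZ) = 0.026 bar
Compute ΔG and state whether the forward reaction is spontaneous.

ΔG = -16.5 kJ/mol; the forward reaction is spontaneous

Q_p = P(D)³·P(G) / (P(MZ)·P(L)·P(J)²) = (0.21)³·(0.034) / ((0.026)·(0.025)·(0.81)²) = 0.738
ΔG = RT ln(Q_p/K_p) = (8.314 J mol⁻¹ K⁻¹)(1000 K) × ln(0.738/5.4)
   = (8.314 kJ/mol)(-1.990) = -16.5 kJ/mol
ΔG < 0, so the forward reaction is spontaneous (proceeds forward).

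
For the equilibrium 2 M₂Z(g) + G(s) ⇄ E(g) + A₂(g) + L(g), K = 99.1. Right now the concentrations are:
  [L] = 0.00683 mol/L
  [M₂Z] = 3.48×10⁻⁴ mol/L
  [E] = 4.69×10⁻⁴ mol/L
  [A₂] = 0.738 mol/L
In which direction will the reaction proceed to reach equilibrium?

(G is a pure solid — omitted from Q.)
Q = [E]·[A₂]·[L] / [M₂Z]² = (4.69×10⁻⁴)·(0.738)·(0.00683) / (3.48×10⁻⁴)² = 19.5
Q = 19.5 < K = 99.1, so the forward reaction proceeds.

toward products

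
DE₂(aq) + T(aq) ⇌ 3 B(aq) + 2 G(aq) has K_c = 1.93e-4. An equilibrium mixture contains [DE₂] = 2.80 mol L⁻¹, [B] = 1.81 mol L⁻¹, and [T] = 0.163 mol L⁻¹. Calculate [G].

At equilibrium, K_c = [B]³·[G]² / ([DE₂]·[T]) = 1.93e-4.
(1.81)³·([G])² / ((2.80)·(0.163)) = 1.93e-4
[G]² = 1.49e-5 ⇒ [G] = 0.00385 mol L⁻¹

[G] = 0.00385 mol L⁻¹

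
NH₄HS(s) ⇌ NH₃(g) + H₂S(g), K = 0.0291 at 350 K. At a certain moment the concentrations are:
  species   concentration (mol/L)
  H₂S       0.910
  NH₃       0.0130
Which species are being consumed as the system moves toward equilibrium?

NH₄HS (reactants)

(NH₄HS is a pure solid — omitted from Q.)
Q = [NH₃]·[H₂S] = (0.0130)·(0.910) = 0.0118
Q = 0.0118 < K = 0.0291: net forward reaction.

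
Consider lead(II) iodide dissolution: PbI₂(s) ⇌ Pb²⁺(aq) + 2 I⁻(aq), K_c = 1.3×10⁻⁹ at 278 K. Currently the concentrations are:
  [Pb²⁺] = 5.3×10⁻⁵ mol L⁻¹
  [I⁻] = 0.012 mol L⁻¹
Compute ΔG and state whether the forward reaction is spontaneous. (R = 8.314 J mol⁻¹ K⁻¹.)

(PbI₂ is a pure solid — omitted from Q_c.)
Q_c = [Pb²⁺]·[I⁻]² = (5.3×10⁻⁵)·(0.012)² = 7.63×10⁻⁹
ΔG = RT ln(Q_c/K_c) = (8.314 J mol⁻¹ K⁻¹)(278 K) × ln(7.63×10⁻⁹/1.3×10⁻⁹)
   = (2.311 kJ/mol)(1.770) = 4.09 kJ/mol
ΔG > 0, so the forward reaction is non-spontaneous (proceeds in reverse).

ΔG = 4.09 kJ/mol; the forward reaction is non-spontaneous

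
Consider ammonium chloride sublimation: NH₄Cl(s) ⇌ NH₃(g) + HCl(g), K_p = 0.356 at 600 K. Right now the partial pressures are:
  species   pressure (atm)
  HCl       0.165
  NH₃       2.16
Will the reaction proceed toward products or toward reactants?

(NH₄Cl is a pure solid — omitted from Q_p.)
Q_p = P(NH₃)·P(HCl) = (2.16)·(0.165) = 0.356
Q_p = 0.356 = K_p, so the system is already at equilibrium.

no net change (already at equilibrium)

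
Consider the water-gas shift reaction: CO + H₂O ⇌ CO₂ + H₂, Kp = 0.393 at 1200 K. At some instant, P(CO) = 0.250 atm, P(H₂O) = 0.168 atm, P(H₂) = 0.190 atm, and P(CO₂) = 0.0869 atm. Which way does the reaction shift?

neither direction; the system is at equilibrium

Qp = P(CO₂)·P(H₂) / (P(CO)·P(H₂O)) = (0.0869)·(0.190) / ((0.250)·(0.168)) = 0.393
Qp = 0.393 = Kp, so the system is already at equilibrium.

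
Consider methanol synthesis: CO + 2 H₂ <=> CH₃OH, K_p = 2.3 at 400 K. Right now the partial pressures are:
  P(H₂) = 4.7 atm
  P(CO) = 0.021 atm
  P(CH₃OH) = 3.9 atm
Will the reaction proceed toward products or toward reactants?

reverse (toward reactants)

Q_p = P(CH₃OH) / (P(CO)·P(H₂)²) = (3.9) / ((0.021)·(4.7)²) = 8.4
Q_p = 8.4 > K_p = 2.3, so the reverse reaction proceeds.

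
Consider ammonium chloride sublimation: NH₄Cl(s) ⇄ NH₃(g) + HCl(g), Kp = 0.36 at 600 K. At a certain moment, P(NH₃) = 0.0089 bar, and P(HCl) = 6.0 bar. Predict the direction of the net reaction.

(NH₄Cl is a pure solid — omitted from Qp.)
Qp = P(NH₃)·P(HCl) = (0.0089)·(6.0) = 0.053
Qp = 0.053 < Kp = 0.36, so the forward reaction proceeds.

toward products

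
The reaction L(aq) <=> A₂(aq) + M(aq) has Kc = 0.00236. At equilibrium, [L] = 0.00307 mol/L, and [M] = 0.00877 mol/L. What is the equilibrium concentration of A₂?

At equilibrium, Kc = [A₂]·[M] / [L] = 0.00236.
([A₂])·(0.00877) / (0.00307) = 0.00236
[A₂] = 8.26e-4 mol/L

[A₂] = 8.26e-4 mol/L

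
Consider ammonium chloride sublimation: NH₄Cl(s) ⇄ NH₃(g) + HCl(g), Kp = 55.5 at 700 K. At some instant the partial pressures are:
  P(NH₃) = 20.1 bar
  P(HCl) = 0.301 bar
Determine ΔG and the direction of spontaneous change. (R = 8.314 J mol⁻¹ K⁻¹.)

ΔG = -12.9 kJ/mol; the forward reaction is spontaneous

(NH₄Cl is a pure solid — omitted from Qp.)
Qp = P(NH₃)·P(HCl) = (20.1)·(0.301) = 6.05
ΔG = RT ln(Qp/Kp) = (8.314 J mol⁻¹ K⁻¹)(700 K) × ln(6.05/55.5)
   = (5.820 kJ/mol)(-2.216) = -12.9 kJ/mol
ΔG < 0, so the forward reaction is spontaneous (proceeds forward).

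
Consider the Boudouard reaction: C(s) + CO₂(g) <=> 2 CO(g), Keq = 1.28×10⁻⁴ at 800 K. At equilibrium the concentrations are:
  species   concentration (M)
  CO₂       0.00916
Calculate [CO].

[CO] = 0.00108 M

(C is a pure solid — omitted from Keq.)
At equilibrium, Keq = [CO]² / [CO₂] = 1.28×10⁻⁴.
([CO])² / (0.00916) = 1.28×10⁻⁴
[CO]² = 1.17×10⁻⁶ ⇒ [CO] = 0.00108 M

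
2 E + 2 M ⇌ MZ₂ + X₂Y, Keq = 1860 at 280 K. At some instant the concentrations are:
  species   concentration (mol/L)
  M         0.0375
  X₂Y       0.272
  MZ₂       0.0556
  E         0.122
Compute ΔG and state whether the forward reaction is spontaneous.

Q = [MZ₂]·[X₂Y] / ([E]²·[M]²) = (0.0556)·(0.272) / ((0.122)²·(0.0375)²) = 723
ΔG = RT ln(Q/Keq) = (8.314 J mol⁻¹ K⁻¹)(280 K) × ln(723/1860)
   = (2.328 kJ/mol)(-0.9449) = -2.20 kJ/mol
ΔG < 0, so the forward reaction is spontaneous (proceeds forward).

ΔG = -2.20 kJ/mol; the forward reaction is spontaneous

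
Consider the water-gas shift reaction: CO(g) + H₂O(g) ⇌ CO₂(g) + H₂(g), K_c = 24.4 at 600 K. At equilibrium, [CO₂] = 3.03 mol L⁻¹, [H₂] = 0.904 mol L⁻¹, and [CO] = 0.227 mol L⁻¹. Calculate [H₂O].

At equilibrium, K_c = [CO₂]·[H₂] / ([CO]·[H₂O]) = 24.4.
(3.03)·(0.904) / ((0.227)·([H₂O])) = 24.4
[H₂O] = 0.495 mol L⁻¹

[H₂O] = 0.495 mol L⁻¹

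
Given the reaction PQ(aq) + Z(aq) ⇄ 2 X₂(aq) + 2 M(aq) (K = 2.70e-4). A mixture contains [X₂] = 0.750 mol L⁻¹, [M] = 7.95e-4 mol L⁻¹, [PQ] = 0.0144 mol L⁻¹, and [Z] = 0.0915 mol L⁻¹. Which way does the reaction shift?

Q = [X₂]²·[M]² / ([PQ]·[Z]) = (0.750)²·(7.95e-4)² / ((0.0144)·(0.0915)) = 2.70e-4
Q = 2.70e-4 = K, so the system is already at equilibrium.

neither direction; the system is at equilibrium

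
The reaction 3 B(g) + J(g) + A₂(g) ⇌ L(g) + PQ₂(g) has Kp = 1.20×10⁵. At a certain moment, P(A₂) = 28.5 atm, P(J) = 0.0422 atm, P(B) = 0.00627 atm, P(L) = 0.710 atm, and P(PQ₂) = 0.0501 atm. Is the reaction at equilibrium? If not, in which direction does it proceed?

Qp = P(L)·P(PQ₂) / (P(B)³·P(J)·P(A₂)) = (0.710)·(0.0501) / ((0.00627)³·(0.0422)·(28.5)) = 1.20×10⁵
Qp = 1.20×10⁵ = Kp, so the system is already at equilibrium.

neither direction; the system is at equilibrium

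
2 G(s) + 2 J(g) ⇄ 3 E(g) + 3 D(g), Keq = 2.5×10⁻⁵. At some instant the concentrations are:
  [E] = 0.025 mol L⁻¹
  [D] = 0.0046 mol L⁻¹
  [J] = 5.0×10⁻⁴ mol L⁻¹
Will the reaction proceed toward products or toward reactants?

(G is a pure solid — omitted from Q.)
Q = [E]³·[D]³ / [J]² = (0.025)³·(0.0046)³ / (5.0×10⁻⁴)² = 6.1×10⁻⁶
Q = 6.1×10⁻⁶ < Keq = 2.5×10⁻⁵, so the forward reaction proceeds.

toward products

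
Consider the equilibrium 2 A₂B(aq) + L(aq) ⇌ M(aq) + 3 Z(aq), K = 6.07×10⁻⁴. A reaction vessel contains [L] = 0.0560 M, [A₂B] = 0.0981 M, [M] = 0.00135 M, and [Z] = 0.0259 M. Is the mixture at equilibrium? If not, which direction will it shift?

no; Q < K, reaction proceeds forward

Q = [M]·[Z]³ / ([A₂B]²·[L]) = (0.00135)·(0.0259)³ / ((0.0981)²·(0.0560)) = 4.35×10⁻⁵
Q = 4.35×10⁻⁵ < K = 6.07×10⁻⁴: net forward reaction.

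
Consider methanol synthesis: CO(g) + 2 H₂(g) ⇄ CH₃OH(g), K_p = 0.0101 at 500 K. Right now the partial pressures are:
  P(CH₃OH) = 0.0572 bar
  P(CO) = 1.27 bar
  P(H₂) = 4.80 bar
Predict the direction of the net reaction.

Q_p = P(CH₃OH) / (P(CO)·P(H₂)²) = (0.0572) / ((1.27)·(4.80)²) = 0.00195
Q_p = 0.00195 < K_p = 0.0101, so the forward reaction proceeds.

to the right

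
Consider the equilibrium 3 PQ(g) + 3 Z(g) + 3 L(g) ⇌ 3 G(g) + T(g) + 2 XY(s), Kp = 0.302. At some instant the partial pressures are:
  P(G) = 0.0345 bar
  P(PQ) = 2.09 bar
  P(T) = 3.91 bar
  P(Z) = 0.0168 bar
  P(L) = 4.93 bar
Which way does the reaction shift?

(XY is a pure solid — omitted from Qp.)
Qp = P(G)³·P(T) / (P(PQ)³·P(Z)³·P(L)³) = (0.0345)³·(3.91) / ((2.09)³·(0.0168)³·(4.93)³) = 0.0310
Qp = 0.0310 < Kp = 0.302, so the forward reaction proceeds.

to the right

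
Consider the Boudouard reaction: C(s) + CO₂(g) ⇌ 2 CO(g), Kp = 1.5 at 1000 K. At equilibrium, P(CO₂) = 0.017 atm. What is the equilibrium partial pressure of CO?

P(CO) = 0.16 atm

(C is a pure solid — omitted from Kp.)
At equilibrium, Kp = P(CO)² / P(CO₂) = 1.5.
(P(CO))² / (0.017) = 1.5
P(CO)² = 0.0255 ⇒ P(CO) = 0.16 atm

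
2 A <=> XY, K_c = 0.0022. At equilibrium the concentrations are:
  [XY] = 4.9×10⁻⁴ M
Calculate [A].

[A] = 0.47 M

At equilibrium, K_c = [XY] / [A]² = 0.0022.
(4.9×10⁻⁴) / ([A])² = 0.0022
[A]² = 0.223 ⇒ [A] = 0.47 M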